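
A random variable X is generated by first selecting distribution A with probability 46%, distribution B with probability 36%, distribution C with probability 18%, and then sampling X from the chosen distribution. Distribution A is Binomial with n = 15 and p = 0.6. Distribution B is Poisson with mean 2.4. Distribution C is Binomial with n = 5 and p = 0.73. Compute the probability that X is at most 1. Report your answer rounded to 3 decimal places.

0.115

Conditional on each component, P(X ≤ 1): A: 2.52329e-05; B: 0.308441; C: 0.0208325.
By total probability, P(X ≤ 1) = 0.46·2.52329e-05 + 0.36·0.308441 + 0.18·0.0208325 = 0.1148.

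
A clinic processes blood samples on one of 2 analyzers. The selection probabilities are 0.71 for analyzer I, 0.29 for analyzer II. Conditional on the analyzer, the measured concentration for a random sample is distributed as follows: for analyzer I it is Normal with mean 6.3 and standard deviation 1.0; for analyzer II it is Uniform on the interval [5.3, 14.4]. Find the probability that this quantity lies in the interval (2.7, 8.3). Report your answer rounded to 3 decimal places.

Conditional on each analyzer, P(2.7 < X < 8.3): I: 0.977091; II: 0.32967.
By total probability, P(2.7 < X < 8.3) = 0.71·0.977091 + 0.29·0.32967 = 0.789339.

0.789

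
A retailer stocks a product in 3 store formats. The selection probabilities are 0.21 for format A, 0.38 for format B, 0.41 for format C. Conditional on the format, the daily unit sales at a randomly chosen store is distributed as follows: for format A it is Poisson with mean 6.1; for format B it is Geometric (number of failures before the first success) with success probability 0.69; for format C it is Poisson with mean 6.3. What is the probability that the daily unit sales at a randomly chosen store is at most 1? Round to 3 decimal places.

0.352

Conditional on each format, P(X ≤ 1): A: 0.0159244; B: 0.9039; C: 0.013405.
By total probability, P(X ≤ 1) = 0.21·0.0159244 + 0.38·0.9039 + 0.41·0.013405 = 0.352322.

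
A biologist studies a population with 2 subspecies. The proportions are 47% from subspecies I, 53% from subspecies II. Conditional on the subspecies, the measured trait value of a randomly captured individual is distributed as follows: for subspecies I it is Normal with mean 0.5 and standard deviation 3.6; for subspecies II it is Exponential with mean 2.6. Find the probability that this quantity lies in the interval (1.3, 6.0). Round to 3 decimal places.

0.433

Conditional on each subspecies, P(1.3 < X < 6.0): I: 0.348787; II: 0.50704.
By total probability, P(1.3 < X < 6.0) = 0.47·0.348787 + 0.53·0.50704 = 0.432661.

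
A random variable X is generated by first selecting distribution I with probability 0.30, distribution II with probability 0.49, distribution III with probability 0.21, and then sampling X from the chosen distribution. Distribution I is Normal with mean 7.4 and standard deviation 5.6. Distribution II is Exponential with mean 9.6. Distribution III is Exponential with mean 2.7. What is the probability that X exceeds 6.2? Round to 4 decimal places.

Conditional on each component, P(X > 6.2): I: 0.584838; II: 0.524226; III: 0.100631.
By total probability, P(X > 6.2) = 0.3·0.584838 + 0.49·0.524226 + 0.21·0.100631 = 0.453454.

0.4535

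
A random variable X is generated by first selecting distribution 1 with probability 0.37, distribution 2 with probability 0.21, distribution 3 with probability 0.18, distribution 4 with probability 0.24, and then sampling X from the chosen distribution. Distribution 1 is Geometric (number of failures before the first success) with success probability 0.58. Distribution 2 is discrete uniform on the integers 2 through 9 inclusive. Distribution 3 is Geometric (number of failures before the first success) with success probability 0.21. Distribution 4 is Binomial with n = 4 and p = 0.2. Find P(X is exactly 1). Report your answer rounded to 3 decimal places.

Conditional on each component, P(X = 1): 1: 0.2436; 2: 0; 3: 0.1659; 4: 0.4096.
By total probability, P(X = 1) = 0.37·0.2436 + 0.21·0 + 0.18·0.1659 + 0.24·0.4096 = 0.218298.

0.218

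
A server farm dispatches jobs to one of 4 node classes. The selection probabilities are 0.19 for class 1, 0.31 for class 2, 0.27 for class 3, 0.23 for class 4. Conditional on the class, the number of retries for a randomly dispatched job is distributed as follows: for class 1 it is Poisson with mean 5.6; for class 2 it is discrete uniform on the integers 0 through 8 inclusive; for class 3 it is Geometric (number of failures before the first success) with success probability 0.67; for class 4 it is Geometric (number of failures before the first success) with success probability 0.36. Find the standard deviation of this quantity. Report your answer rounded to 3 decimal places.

Per component, 1: μ=5.6, E[X²]=36.96; 2: μ=4, E[X²]=22.6667; 3: μ=0.492537, E[X²]=0.977723; 4: μ=1.77778, E[X²]=8.09877.
E[X] = 0.19·5.6 + 0.31·4 + 0.27·0.492537 + 0.23·1.77778 = 2.84587.
E[X²] = 0.19·36.96 + 0.31·22.6667 + 0.27·0.977723 + 0.23·8.09877 = 16.1758.
Var(X) = E[X²] − (E[X])² = 16.1758 − 8.099 = 8.07677.
SD(X) = √8.07677 = 2.84197.

2.842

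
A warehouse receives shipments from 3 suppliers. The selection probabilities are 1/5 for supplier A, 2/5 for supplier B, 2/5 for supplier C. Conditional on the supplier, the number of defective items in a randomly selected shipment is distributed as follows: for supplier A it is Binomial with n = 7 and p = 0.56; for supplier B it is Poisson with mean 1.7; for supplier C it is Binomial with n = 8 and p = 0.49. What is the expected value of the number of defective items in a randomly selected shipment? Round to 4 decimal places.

Component means — A: 3.92; B: 1.7; C: 3.92.
E[X] = 0.2·3.92 + 0.4·1.7 + 0.4·3.92 = 3.032.

3.0320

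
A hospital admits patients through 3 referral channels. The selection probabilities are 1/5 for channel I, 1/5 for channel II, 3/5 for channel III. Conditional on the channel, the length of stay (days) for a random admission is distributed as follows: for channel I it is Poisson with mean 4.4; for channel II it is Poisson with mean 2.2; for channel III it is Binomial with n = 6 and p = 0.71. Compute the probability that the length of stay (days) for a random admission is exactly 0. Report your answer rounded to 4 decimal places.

0.0250

Conditional on each channel, P(X = 0): I: 0.0122773; II: 0.110803; III: 0.000594823.
By total probability, P(X = 0) = 0.2·0.0122773 + 0.2·0.110803 + 0.6·0.000594823 = 0.024973.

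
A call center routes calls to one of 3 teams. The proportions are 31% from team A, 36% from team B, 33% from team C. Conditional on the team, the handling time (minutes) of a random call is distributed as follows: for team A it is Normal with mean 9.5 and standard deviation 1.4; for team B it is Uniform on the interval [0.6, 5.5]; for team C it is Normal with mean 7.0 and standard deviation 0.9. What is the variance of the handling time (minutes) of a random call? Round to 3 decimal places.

8.731

Per component, A: μ=9.5, E[X²]=92.21; B: μ=3.05, E[X²]=11.3033; C: μ=7, E[X²]=49.81.
E[X] = 0.31·9.5 + 0.36·3.05 + 0.33·7 = 6.353.
E[X²] = 0.31·92.21 + 0.36·11.3033 + 0.33·49.81 = 49.0916.
Var(X) = E[X²] − (E[X])² = 49.0916 − 40.3606 = 8.73099.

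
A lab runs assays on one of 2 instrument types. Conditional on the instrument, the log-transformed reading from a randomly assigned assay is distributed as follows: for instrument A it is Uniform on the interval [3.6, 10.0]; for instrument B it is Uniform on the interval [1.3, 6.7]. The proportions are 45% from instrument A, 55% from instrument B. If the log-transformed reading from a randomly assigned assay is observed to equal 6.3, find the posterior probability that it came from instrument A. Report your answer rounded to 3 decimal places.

0.408

Likelihoods f(6.3 | ·): A: 0.15625; B: 0.185185.
Posterior ∝ prior × likelihood. Numerator for A: 0.45·0.15625 = 0.0703125.
Normalizing constant: 0.45·0.15625 + 0.55·0.185185 = 0.172164.
P(A | observation) = 0.0703125 / 0.172164 = 0.408403.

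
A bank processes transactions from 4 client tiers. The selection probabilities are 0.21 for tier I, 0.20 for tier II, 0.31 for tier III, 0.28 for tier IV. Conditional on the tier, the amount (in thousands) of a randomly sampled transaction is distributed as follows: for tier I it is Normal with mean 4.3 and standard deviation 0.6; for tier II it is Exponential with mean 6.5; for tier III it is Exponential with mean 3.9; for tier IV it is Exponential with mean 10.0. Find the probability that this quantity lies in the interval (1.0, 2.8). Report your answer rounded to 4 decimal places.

0.1732

Conditional on each tier, P(1.0 < X < 2.8): I: 0.00620965; II: 0.207395; III: 0.286073; IV: 0.149054.
By total probability, P(1.0 < X < 2.8) = 0.21·0.00620965 + 0.2·0.207395 + 0.31·0.286073 + 0.28·0.149054 = 0.173201.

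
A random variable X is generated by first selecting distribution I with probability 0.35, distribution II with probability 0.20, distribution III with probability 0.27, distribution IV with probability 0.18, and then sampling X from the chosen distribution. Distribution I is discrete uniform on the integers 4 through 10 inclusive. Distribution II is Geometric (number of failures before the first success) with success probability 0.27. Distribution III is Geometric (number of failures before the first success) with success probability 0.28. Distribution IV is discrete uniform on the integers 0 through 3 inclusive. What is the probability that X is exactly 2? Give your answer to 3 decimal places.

0.113

Conditional on each component, P(X = 2): I: 0; II: 0.143883; III: 0.145152; IV: 0.25.
By total probability, P(X = 2) = 0.35·0 + 0.2·0.143883 + 0.27·0.145152 + 0.18·0.25 = 0.112968.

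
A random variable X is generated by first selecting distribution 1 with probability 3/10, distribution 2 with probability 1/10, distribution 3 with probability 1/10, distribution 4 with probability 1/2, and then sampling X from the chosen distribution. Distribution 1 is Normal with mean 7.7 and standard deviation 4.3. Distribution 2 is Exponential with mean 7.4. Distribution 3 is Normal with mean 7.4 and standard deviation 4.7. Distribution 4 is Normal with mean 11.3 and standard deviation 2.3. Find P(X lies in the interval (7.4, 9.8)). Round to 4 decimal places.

0.2003

Conditional on each component, P(7.4 < X < 9.8): 1: 0.215167; 2: 0.101897; 3: 0.195198; 4: 0.212169.
By total probability, P(7.4 < X < 9.8) = 0.3·0.215167 + 0.1·0.101897 + 0.1·0.195198 + 0.5·0.212169 = 0.200344.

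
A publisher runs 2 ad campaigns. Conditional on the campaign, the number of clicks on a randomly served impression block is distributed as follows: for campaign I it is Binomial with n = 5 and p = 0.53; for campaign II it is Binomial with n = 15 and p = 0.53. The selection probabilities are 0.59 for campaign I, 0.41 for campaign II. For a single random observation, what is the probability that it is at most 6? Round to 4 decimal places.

0.6829

Conditional on each campaign, P(X ≤ 6): I: 1; II: 0.226528.
By total probability, P(X ≤ 6) = 0.59·1 + 0.41·0.226528 = 0.682877.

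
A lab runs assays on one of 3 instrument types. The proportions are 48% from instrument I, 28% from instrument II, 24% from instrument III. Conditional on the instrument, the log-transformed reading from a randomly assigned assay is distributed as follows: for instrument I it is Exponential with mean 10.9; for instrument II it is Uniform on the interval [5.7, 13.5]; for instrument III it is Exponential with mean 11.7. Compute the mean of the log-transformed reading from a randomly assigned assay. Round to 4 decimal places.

10.7280

Component means — I: 10.9; II: 9.6; III: 11.7.
E[X] = 0.48·10.9 + 0.28·9.6 + 0.24·11.7 = 10.728.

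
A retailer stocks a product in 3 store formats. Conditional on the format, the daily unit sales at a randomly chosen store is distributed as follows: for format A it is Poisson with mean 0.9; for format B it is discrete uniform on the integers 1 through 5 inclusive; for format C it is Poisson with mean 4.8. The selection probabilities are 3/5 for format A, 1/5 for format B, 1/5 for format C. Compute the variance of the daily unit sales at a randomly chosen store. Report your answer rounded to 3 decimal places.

4.384

Per component, A: μ=0.9, E[X²]=1.71; B: μ=3, E[X²]=11; C: μ=4.8, E[X²]=27.84.
E[X] = 0.6·0.9 + 0.2·3 + 0.2·4.8 = 2.1.
E[X²] = 0.6·1.71 + 0.2·11 + 0.2·27.84 = 8.794.
Var(X) = E[X²] − (E[X])² = 8.794 − 4.41 = 4.384.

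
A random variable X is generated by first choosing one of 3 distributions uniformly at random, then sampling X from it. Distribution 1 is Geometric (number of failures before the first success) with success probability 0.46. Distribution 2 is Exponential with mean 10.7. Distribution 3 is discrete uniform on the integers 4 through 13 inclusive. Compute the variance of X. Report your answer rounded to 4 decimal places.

58.3482

Per component, 1: μ=1.17391, E[X²]=3.93006; 2: μ=10.7, E[X²]=228.98; 3: μ=8.5, E[X²]=80.5.
E[X] = 0.333333·1.17391 + 0.333333·10.7 + 0.333333·8.5 = 6.7913.
E[X²] = 0.333333·3.93006 + 0.333333·228.98 + 0.333333·80.5 = 104.47.
Var(X) = E[X²] − (E[X])² = 104.47 − 46.1218 = 58.3482.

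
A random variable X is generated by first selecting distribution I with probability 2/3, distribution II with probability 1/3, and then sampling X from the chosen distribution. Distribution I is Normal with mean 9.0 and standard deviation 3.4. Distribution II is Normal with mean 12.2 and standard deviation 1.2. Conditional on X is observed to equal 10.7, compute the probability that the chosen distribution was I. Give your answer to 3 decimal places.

Likelihoods f(10.7 | ·): I: 0.103549; II: 0.152208.
Posterior ∝ prior × likelihood. Numerator for I: 0.666667·0.103549 = 0.0690324.
Normalizing constant: 0.666667·0.103549 + 0.333333·0.152208 = 0.119768.
P(I | observation) = 0.0690324 / 0.119768 = 0.576383.

0.576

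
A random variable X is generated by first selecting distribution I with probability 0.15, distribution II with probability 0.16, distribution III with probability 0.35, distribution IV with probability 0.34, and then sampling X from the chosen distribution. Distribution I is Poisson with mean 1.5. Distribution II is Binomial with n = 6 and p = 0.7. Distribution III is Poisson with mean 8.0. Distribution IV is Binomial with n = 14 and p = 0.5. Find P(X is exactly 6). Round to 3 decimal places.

Conditional on each component, P(X = 6): I: 0.00352999; II: 0.117649; III: 0.122138; IV: 0.183289.
By total probability, P(X = 6) = 0.15·0.00352999 + 0.16·0.117649 + 0.35·0.122138 + 0.34·0.183289 = 0.12442.

0.124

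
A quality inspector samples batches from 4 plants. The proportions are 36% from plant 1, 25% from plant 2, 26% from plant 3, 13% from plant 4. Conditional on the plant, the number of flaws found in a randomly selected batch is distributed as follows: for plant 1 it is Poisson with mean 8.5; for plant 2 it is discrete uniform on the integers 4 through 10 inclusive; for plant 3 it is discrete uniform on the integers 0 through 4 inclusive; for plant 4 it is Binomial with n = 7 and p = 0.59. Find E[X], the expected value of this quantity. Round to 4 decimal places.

Component means — 1: 8.5; 2: 7; 3: 2; 4: 4.13.
E[X] = 0.36·8.5 + 0.25·7 + 0.26·2 + 0.13·4.13 = 5.8669.

5.8669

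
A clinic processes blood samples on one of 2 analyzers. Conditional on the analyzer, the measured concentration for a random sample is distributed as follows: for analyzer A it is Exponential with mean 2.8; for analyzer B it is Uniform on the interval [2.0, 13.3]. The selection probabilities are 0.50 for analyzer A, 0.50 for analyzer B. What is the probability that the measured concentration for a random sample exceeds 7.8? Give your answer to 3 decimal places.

Conditional on each analyzer, P(X > 7.8): A: 0.061685; B: 0.486726.
By total probability, P(X > 7.8) = 0.5·0.061685 + 0.5·0.486726 = 0.274205.

0.274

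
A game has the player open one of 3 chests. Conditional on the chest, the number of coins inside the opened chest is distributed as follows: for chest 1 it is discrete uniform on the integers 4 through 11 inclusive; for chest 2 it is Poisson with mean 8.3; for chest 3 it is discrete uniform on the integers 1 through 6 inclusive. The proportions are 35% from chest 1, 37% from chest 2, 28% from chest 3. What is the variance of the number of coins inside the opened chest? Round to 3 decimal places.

9.763

Per component, 1: μ=7.5, E[X²]=61.5; 2: μ=8.3, E[X²]=77.19; 3: μ=3.5, E[X²]=15.1667.
E[X] = 0.35·7.5 + 0.37·8.3 + 0.28·3.5 = 6.676.
E[X²] = 0.35·61.5 + 0.37·77.19 + 0.28·15.1667 = 54.332.
Var(X) = E[X²] − (E[X])² = 54.332 − 44.569 = 9.76299.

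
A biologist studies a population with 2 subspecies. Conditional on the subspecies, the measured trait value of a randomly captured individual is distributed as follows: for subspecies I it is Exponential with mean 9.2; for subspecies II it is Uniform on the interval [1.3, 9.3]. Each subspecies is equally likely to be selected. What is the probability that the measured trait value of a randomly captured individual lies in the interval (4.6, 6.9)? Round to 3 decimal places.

0.211

Conditional on each subspecies, P(4.6 < X < 6.9): I: 0.134164; II: 0.2875.
By total probability, P(4.6 < X < 6.9) = 0.5·0.134164 + 0.5·0.2875 = 0.210832.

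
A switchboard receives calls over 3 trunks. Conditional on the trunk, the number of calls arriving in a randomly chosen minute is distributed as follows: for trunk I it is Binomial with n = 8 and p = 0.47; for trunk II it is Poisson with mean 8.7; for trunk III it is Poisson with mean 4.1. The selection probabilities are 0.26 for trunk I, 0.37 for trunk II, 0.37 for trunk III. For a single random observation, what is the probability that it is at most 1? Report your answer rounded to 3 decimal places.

Conditional on each trunk, P(X ≤ 1): I: 0.0503951; II: 0.00161588; III: 0.0845206.
By total probability, P(X ≤ 1) = 0.26·0.0503951 + 0.37·0.00161588 + 0.37·0.0845206 = 0.0449732.

0.045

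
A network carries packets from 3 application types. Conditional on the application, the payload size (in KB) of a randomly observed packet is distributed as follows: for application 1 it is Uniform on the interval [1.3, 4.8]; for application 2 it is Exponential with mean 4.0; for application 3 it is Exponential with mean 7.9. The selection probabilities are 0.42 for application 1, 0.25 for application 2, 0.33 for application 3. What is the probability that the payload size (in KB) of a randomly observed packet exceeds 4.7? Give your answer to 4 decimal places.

0.2712

Conditional on each application, P(X > 4.7): 1: 0.0285714; 2: 0.308819; 3: 0.551597.
By total probability, P(X > 4.7) = 0.42·0.0285714 + 0.25·0.308819 + 0.33·0.551597 = 0.271232.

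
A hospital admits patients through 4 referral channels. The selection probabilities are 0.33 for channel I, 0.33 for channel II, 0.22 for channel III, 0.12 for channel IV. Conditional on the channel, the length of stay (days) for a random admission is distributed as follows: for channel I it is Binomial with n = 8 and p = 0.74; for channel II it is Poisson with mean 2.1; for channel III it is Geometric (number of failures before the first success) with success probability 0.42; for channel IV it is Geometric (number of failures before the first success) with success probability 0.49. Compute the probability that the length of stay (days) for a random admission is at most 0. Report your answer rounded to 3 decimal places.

0.192

Conditional on each channel, P(X ≤ 0): I: 2.08827e-05; II: 0.122456; III: 0.42; IV: 0.49.
By total probability, P(X ≤ 0) = 0.33·2.08827e-05 + 0.33·0.122456 + 0.22·0.42 + 0.12·0.49 = 0.191618.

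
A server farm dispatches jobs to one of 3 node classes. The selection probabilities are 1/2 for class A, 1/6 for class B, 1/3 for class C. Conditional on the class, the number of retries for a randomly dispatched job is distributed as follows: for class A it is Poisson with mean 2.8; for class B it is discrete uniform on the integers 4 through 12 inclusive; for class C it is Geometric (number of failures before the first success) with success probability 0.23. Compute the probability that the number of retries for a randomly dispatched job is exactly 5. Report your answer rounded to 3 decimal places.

0.083

Conditional on each class, P(X = 5): A: 0.0872136; B: 0.111111; C: 0.062256.
By total probability, P(X = 5) = 0.5·0.0872136 + 0.166667·0.111111 + 0.333333·0.062256 = 0.0828773.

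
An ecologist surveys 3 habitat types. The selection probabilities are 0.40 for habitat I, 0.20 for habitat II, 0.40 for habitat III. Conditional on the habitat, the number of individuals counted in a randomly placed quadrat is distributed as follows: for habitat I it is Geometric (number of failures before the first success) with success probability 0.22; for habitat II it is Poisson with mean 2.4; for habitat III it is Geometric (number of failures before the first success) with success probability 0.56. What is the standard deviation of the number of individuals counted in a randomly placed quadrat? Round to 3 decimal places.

3.003

Per component, I: μ=3.54545, E[X²]=28.686; II: μ=2.4, E[X²]=8.16; III: μ=0.785714, E[X²]=2.02041.
E[X] = 0.4·3.54545 + 0.2·2.4 + 0.4·0.785714 = 2.21247.
E[X²] = 0.4·28.686 + 0.2·8.16 + 0.4·2.02041 = 13.9145.
Var(X) = E[X²] − (E[X])² = 13.9145 − 4.89501 = 9.01953.
SD(X) = √9.01953 = 3.00325.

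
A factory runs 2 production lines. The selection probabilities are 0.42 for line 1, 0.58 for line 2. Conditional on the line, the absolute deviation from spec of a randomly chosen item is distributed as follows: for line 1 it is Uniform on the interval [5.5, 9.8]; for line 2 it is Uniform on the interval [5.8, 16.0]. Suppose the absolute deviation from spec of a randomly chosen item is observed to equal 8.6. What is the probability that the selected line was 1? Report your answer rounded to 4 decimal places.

Likelihoods f(8.6 | ·): 1: 0.232558; 2: 0.0980392.
Posterior ∝ prior × likelihood. Numerator for 1: 0.42·0.232558 = 0.0976744.
Normalizing constant: 0.42·0.232558 + 0.58·0.0980392 = 0.154537.
P(1 | observation) = 0.0976744 / 0.154537 = 0.632045.

0.6320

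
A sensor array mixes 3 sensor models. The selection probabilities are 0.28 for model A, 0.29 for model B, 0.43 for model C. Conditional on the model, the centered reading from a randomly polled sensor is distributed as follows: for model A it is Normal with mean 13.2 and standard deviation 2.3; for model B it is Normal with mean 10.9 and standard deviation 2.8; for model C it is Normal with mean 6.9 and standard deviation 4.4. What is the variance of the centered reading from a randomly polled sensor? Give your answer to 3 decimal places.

19.283

Per component, A: μ=13.2, E[X²]=179.53; B: μ=10.9, E[X²]=126.65; C: μ=6.9, E[X²]=66.97.
E[X] = 0.28·13.2 + 0.29·10.9 + 0.43·6.9 = 9.824.
E[X²] = 0.28·179.53 + 0.29·126.65 + 0.43·66.97 = 115.794.
Var(X) = E[X²] − (E[X])² = 115.794 − 96.511 = 19.283.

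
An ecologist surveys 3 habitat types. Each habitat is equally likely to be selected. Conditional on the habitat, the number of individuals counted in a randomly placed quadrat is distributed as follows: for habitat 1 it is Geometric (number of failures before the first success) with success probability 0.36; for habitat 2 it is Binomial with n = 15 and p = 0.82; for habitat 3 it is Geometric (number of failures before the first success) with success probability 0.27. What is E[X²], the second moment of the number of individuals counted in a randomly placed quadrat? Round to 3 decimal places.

For each component E[X²] = Var + (mean)², giving 1: 8.09877; 2: 153.504; 3: 17.3237.
Overall E[X²] = 0.333333·8.09877 + 0.333333·153.504 + 0.333333·17.3237 = 59.6422.

59.642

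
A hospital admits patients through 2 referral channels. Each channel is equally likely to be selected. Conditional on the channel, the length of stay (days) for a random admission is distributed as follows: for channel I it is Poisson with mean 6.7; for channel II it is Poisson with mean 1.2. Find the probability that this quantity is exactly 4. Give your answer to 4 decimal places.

0.0647

Conditional on each channel, P(X = 4): I: 0.103351; II: 0.0260232.
By total probability, P(X = 4) = 0.5·0.103351 + 0.5·0.0260232 = 0.0646871.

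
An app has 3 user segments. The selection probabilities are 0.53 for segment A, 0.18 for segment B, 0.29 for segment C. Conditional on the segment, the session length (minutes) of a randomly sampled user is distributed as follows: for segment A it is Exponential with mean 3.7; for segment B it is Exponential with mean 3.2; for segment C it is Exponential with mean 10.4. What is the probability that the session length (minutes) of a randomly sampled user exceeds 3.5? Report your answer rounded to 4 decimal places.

Conditional on each segment, P(X > 3.5): A: 0.388312; B: 0.334958; C: 0.714238.
By total probability, P(X > 3.5) = 0.53·0.388312 + 0.18·0.334958 + 0.29·0.714238 = 0.473227.

0.4732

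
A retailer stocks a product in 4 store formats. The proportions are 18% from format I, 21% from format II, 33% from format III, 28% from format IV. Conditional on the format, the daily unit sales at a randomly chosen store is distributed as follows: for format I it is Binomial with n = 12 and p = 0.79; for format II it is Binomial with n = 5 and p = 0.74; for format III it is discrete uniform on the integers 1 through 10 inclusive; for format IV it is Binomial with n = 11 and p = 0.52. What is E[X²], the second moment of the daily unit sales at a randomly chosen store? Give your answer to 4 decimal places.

For each component E[X²] = Var + (mean)², giving I: 91.8612; II: 14.652; III: 38.5; IV: 35.464.
Overall E[X²] = 0.18·91.8612 + 0.21·14.652 + 0.33·38.5 + 0.28·35.464 = 42.2469.

42.2469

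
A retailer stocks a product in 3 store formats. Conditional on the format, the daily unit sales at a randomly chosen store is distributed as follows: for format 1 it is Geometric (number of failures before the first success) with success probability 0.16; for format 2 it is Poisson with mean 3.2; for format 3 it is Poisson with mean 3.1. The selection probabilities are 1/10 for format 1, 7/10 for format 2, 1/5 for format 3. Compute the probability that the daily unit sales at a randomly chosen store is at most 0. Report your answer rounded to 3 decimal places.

Conditional on each format, P(X ≤ 0): 1: 0.16; 2: 0.0407622; 3: 0.0450492.
By total probability, P(X ≤ 0) = 0.1·0.16 + 0.7·0.0407622 + 0.2·0.0450492 = 0.0535434.

0.054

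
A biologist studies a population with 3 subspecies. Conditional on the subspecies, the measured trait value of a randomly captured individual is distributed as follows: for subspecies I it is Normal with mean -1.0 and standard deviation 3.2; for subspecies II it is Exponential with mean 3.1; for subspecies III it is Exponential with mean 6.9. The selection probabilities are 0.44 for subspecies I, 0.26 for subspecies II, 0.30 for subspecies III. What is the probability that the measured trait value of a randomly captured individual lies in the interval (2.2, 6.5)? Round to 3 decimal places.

Conditional on each subspecies, P(2.2 < X < 6.5): I: 0.14911; II: 0.368951; III: 0.337155.
By total probability, P(2.2 < X < 6.5) = 0.44·0.14911 + 0.26·0.368951 + 0.3·0.337155 = 0.262682.

0.263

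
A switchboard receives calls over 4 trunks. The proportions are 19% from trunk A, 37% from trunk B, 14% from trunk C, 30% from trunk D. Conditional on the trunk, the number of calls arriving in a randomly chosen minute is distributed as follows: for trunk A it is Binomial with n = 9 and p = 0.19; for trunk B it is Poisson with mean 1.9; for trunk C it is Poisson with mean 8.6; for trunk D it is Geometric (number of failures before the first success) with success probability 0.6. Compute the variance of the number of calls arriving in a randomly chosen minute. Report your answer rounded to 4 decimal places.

8.9684

Per component, A: μ=1.71, E[X²]=4.3092; B: μ=1.9, E[X²]=5.51; C: μ=8.6, E[X²]=82.56; D: μ=0.666667, E[X²]=1.55556.
E[X] = 0.19·1.71 + 0.37·1.9 + 0.14·8.6 + 0.3·0.666667 = 2.4319.
E[X²] = 0.19·4.3092 + 0.37·5.51 + 0.14·82.56 + 0.3·1.55556 = 14.8825.
Var(X) = E[X²] − (E[X])² = 14.8825 − 5.91414 = 8.96838.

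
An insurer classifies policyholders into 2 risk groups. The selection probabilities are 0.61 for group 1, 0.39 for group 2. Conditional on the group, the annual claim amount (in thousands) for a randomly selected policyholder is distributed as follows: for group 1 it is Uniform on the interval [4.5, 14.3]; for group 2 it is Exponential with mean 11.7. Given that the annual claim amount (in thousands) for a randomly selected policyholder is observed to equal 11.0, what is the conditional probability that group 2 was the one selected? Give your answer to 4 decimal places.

Likelihoods f(11.0 | ·): 1: 0.102041; 2: 0.0333813.
Posterior ∝ prior × likelihood. Numerator for 2: 0.39·0.0333813 = 0.0130187.
Normalizing constant: 0.61·0.102041 + 0.39·0.0333813 = 0.0752636.
P(2 | observation) = 0.0130187 / 0.0752636 = 0.172975.

0.1730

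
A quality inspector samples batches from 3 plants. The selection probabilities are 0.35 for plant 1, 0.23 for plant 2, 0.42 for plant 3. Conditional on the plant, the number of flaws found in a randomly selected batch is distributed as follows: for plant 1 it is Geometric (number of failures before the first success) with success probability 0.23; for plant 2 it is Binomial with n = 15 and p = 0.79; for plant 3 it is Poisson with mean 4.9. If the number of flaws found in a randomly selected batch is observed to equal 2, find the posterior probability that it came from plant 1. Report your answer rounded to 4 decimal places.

0.5597

Likelihoods P(X=2 | ·): 1: 0.136367; 2: 1.01227e-07; 3: 0.0893962.
Posterior ∝ prior × likelihood. Numerator for 1: 0.35·0.136367 = 0.0477284.
Normalizing constant: 0.35·0.136367 + 0.23·1.01227e-07 + 0.42·0.0893962 = 0.0852749.
P(1 | observation) = 0.0477284 / 0.0852749 = 0.559701.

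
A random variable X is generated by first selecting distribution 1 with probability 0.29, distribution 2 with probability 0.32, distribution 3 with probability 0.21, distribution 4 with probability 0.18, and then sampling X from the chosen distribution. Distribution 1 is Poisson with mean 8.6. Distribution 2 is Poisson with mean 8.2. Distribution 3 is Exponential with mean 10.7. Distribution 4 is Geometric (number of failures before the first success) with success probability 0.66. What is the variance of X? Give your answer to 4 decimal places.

Per component, 1: μ=8.6, E[X²]=82.56; 2: μ=8.2, E[X²]=75.44; 3: μ=10.7, E[X²]=228.98; 4: μ=0.515152, E[X²]=1.04591.
E[X] = 0.29·8.6 + 0.32·8.2 + 0.21·10.7 + 0.18·0.515152 = 7.45773.
E[X²] = 0.29·82.56 + 0.32·75.44 + 0.21·228.98 + 0.18·1.04591 = 96.3573.
Var(X) = E[X²] − (E[X])² = 96.3573 − 55.6177 = 40.7396.

40.7396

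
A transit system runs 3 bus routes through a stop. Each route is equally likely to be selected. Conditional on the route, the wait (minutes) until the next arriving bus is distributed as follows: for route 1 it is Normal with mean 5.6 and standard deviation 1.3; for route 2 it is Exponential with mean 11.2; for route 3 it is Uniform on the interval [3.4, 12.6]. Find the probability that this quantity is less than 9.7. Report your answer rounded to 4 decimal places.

0.7545

Conditional on each route, P(X < 9.7): 1: 0.999194; 2: 0.579399; 3: 0.684783.
By total probability, P(X < 9.7) = 0.333333·0.999194 + 0.333333·0.579399 + 0.333333·0.684783 = 0.754459.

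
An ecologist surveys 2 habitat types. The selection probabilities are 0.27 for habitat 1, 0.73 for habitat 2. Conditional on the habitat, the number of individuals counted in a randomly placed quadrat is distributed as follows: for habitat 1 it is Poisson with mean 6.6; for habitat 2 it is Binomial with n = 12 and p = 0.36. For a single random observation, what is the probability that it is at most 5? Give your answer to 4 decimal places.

0.6540

Conditional on each habitat, P(X ≤ 5): 1: 0.354673; 2: 0.76476.
By total probability, P(X ≤ 5) = 0.27·0.354673 + 0.73·0.76476 = 0.654037.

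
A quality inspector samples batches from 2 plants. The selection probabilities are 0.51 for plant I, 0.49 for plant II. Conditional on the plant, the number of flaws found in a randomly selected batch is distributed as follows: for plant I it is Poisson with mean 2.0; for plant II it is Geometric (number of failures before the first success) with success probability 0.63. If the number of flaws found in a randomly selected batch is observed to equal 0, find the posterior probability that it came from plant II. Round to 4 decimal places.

0.8173

Likelihoods P(X=0 | ·): I: 0.135335; II: 0.63.
Posterior ∝ prior × likelihood. Numerator for II: 0.49·0.63 = 0.3087.
Normalizing constant: 0.51·0.135335 + 0.49·0.63 = 0.377721.
P(II | observation) = 0.3087 / 0.377721 = 0.81727.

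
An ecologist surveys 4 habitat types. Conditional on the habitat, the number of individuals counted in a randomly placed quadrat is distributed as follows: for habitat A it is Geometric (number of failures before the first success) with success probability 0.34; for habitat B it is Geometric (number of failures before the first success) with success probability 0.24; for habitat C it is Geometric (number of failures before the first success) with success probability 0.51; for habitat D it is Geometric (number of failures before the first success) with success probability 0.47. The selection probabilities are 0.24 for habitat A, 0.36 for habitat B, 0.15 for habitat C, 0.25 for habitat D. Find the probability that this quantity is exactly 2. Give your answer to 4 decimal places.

Conditional on each habitat, P(X = 2): A: 0.148104; B: 0.138624; C: 0.122451; D: 0.132023.
By total probability, P(X = 2) = 0.24·0.148104 + 0.36·0.138624 + 0.15·0.122451 + 0.25·0.132023 = 0.136823.

0.1368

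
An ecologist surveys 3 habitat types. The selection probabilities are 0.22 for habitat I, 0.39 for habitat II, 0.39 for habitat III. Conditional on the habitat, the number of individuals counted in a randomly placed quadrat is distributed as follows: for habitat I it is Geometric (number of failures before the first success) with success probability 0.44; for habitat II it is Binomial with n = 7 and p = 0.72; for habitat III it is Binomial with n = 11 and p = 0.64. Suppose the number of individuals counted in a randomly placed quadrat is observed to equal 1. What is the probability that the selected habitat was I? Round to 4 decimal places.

Likelihoods P(X=1 | ·): I: 0.2464; II: 0.00242873; III: 0.000257394.
Posterior ∝ prior × likelihood. Numerator for I: 0.22·0.2464 = 0.054208.
Normalizing constant: 0.22·0.2464 + 0.39·0.00242873 + 0.39·0.000257394 = 0.0552556.
P(I | observation) = 0.054208 / 0.0552556 = 0.981041.

0.9810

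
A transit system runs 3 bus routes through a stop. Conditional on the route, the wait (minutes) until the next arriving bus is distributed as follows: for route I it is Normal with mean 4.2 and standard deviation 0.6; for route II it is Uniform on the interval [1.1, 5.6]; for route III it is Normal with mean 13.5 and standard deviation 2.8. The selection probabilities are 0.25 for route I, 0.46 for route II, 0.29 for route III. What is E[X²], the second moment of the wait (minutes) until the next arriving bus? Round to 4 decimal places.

For each component E[X²] = Var + (mean)², giving I: 18; II: 12.91; III: 190.09.
Overall E[X²] = 0.25·18 + 0.46·12.91 + 0.29·190.09 = 65.5647.

65.5647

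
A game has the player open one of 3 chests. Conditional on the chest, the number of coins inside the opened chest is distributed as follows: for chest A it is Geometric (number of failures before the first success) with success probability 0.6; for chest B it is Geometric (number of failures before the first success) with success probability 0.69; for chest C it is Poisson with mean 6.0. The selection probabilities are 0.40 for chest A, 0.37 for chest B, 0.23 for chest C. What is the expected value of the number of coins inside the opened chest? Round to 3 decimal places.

1.813

Component means — A: 0.666667; B: 0.449275; C: 6.
E[X] = 0.4·0.666667 + 0.37·0.449275 + 0.23·6 = 1.8129.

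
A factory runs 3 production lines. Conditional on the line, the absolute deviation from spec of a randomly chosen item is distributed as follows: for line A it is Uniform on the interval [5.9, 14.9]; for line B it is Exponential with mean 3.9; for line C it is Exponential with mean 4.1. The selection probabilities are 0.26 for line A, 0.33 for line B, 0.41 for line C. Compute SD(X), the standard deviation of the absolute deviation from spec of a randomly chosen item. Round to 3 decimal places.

Per component, A: μ=10.4, E[X²]=114.91; B: μ=3.9, E[X²]=30.42; C: μ=4.1, E[X²]=33.62.
E[X] = 0.26·10.4 + 0.33·3.9 + 0.41·4.1 = 5.672.
E[X²] = 0.26·114.91 + 0.33·30.42 + 0.41·33.62 = 53.6994.
Var(X) = E[X²] − (E[X])² = 53.6994 − 32.1716 = 21.5278.
SD(X) = √21.5278 = 4.63981.

4.640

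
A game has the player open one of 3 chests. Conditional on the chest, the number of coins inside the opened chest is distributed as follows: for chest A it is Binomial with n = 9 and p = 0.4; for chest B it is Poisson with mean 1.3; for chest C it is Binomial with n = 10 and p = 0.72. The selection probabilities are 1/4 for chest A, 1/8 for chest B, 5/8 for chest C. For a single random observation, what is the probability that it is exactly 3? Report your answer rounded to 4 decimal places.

Conditional on each chest, P(X = 3): A: 0.250823; B: 0.0997921; C: 0.00604345.
By total probability, P(X = 3) = 0.25·0.250823 + 0.125·0.0997921 + 0.625·0.00604345 = 0.0789568.

0.0790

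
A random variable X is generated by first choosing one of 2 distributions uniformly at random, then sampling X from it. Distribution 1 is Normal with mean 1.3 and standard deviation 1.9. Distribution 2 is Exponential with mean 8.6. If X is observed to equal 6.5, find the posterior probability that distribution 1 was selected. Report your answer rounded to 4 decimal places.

Likelihoods f(6.5 | ·): 1: 0.00496201; 2: 0.0546079.
Posterior ∝ prior × likelihood. Numerator for 1: 0.5·0.00496201 = 0.002481.
Normalizing constant: 0.5·0.00496201 + 0.5·0.0546079 = 0.029785.
P(1 | observation) = 0.002481 / 0.029785 = 0.0832972.

0.0833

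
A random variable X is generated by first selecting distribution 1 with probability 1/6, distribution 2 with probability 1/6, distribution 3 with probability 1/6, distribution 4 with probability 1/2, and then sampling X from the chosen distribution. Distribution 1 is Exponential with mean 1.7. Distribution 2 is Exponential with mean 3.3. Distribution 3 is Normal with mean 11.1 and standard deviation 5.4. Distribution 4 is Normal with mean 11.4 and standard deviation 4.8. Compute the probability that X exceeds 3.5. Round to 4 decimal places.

Conditional on each component, P(X > 3.5): 1: 0.127604; 2: 0.346246; 3: 0.920347; 4: 0.950101.
By total probability, P(X > 3.5) = 0.166667·0.127604 + 0.166667·0.346246 + 0.166667·0.920347 + 0.5·0.950101 = 0.707417.

0.7074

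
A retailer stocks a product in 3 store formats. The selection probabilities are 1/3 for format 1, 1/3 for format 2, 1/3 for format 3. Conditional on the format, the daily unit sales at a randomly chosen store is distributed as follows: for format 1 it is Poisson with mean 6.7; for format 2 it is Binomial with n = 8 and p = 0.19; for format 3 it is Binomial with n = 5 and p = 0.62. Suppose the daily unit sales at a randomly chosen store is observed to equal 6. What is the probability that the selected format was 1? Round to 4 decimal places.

0.9944

Likelihoods P(X=6 | ·): 1: 0.154648; 2: 0.00086427; 3: 0.
Posterior ∝ prior × likelihood. Numerator for 1: 0.333333·0.154648 = 0.0515492.
Normalizing constant: 0.333333·0.154648 + 0.333333·0.00086427 + 0.333333·0 = 0.0518373.
P(1 | observation) = 0.0515492 / 0.0518373 = 0.994442.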